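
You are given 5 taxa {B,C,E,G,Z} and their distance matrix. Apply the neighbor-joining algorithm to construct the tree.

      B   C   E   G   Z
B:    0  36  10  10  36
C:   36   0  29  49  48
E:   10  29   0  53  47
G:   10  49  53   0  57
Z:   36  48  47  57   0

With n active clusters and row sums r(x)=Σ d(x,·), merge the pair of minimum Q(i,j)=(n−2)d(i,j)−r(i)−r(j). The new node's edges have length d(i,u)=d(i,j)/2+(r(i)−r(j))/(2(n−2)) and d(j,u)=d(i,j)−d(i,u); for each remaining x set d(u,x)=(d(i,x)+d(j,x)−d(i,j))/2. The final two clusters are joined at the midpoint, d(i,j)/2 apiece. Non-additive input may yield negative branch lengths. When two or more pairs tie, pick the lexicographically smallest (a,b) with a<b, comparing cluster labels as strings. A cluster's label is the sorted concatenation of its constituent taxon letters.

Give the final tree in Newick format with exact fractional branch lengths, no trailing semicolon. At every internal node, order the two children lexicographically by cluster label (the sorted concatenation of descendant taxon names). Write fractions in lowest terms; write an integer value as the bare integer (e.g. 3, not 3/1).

((((B:-47/6,G:107/6):13,Z:57/2):9/2,C:35/2):23/4,E:23/4)

iteration 1: select B,G (d=10, Q=-231); attach at lengths (-47/6, 107/6); label the merged cluster BG
  updated: d(BG,C)=75/2, d(BG,E)=53/2, d(BG,Z)=83/2
iteration 2: select BG,Z (d=83/2, Q=-159); attach at lengths (13, 57/2); label the merged cluster BGZ
  updated: d(BGZ,C)=22, d(BGZ,E)=16
iteration 3: select BGZ,C (d=22, Q=-67); attach at lengths (9/2, 35/2); label the merged cluster BCGZ
  updated: d(BCGZ,E)=23/2
iteration 4: select BCGZ,E (d=23/2); attach at lengths (23/4, 23/4); label the merged cluster BCEGZ
final tree: ((((B:-47/6,G:107/6):13,Z:57/2):9/2,C:35/2):23/4,E:23/4)
total length: 85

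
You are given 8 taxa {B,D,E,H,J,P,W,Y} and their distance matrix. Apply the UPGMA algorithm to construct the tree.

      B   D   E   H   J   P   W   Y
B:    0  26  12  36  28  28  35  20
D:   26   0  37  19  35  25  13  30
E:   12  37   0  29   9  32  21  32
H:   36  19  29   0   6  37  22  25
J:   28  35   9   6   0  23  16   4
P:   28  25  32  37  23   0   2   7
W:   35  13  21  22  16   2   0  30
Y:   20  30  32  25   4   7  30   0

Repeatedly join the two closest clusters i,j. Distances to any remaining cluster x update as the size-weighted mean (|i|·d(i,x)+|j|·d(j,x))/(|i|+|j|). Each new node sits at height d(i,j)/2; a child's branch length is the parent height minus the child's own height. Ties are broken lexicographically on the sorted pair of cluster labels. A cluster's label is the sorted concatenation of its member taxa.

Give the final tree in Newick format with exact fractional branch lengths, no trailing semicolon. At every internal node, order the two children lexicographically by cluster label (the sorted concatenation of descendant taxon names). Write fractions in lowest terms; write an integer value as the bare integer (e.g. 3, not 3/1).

((B:6,E:6):63/8,((D:19/2,(P:1,W:1):17/2):8/3,(H:31/4,(J:2,Y:2):23/4):53/12):41/24)

1. join P+W (d=2) ⇒ PW; edges |P|=1, |W|=1
  updated: d(B,PW)=63/2, d(D,PW)=19, d(E,PW)=53/2, d(H,PW)=59/2, d(J,PW)=39/2, d(PW,Y)=37/2
2. join J+Y (d=4) ⇒ JY; edges |J|=2, |Y|=2
  updated: d(B,JY)=24, d(D,JY)=65/2, d(E,JY)=41/2, d(H,JY)=31/2, d(JY,PW)=19
3. join B+E (d=12) ⇒ BE; edges |B|=6, |E|=6
  updated: d(BE,D)=63/2, d(BE,H)=65/2, d(BE,JY)=89/4, d(BE,PW)=29
4. join H+JY (d=31/2) ⇒ HJY; edges |H|=31/4, |JY|=23/4
  updated: d(BE,HJY)=77/3, d(D,HJY)=28, d(HJY,PW)=45/2
5. join D+PW (d=19) ⇒ DPW; edges |D|=19/2, |PW|=17/2
  updated: d(BE,DPW)=179/6, d(DPW,HJY)=73/3
6. join DPW+HJY (d=73/3) ⇒ DHJPWY; edges |DPW|=8/3, |HJY|=53/12
  updated: d(BE,DHJPWY)=111/4
7. join BE+DHJPWY (d=111/4) ⇒ BDEHJPWY; edges |BE|=63/8, |DHJPWY|=41/24
final tree: ((B:6,E:6):63/8,((D:19/2,(P:1,W:1):17/2):8/3,(H:31/4,(J:2,Y:2):23/4):53/12):41/24)
total length: 397/6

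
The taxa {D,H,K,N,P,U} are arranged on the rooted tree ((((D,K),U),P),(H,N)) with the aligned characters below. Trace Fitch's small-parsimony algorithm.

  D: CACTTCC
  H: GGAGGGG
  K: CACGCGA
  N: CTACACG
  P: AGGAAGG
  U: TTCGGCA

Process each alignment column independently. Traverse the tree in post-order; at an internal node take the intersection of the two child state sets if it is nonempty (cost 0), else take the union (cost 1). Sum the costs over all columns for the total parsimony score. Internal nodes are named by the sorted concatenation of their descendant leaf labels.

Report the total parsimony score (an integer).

[col 0] DK: children D:{C}, K:{C} ∩→ {C}; cost 0
[col 0] DKU: children DK:{C}, U:{T} ∪→ {C,T}; cost 1
[col 0] DKPU: children DKU:{C,T}, P:{A} ∪→ {A,C,T}; cost 1
[col 0] HN: children H:{G}, N:{C} ∪→ {C,G}; cost 1
[col 0] DHKNPU: children DKPU:{A,C,T}, HN:{C,G} ∩→ {C}; cost 0
[col 1] DK: children D:{A}, K:{A} ∩→ {A}; cost 0
[col 1] DKU: children DK:{A}, U:{T} ∪→ {A,T}; cost 1
[col 1] DKPU: children DKU:{A,T}, P:{G} ∪→ {A,G,T}; cost 1
[col 1] HN: children H:{G}, N:{T} ∪→ {G,T}; cost 1
[col 1] DHKNPU: children DKPU:{A,G,T}, HN:{G,T} ∩→ {G,T}; cost 0
[col 2] DK: children D:{C}, K:{C} ∩→ {C}; cost 0
[col 2] DKU: children DK:{C}, U:{C} ∩→ {C}; cost 0
[col 2] DKPU: children DKU:{C}, P:{G} ∪→ {C,G}; cost 1
[col 2] HN: children H:{A}, N:{A} ∩→ {A}; cost 0
[col 2] DHKNPU: children DKPU:{C,G}, HN:{A} ∪→ {A,C,G}; cost 1
[col 3] DK: children D:{T}, K:{G} ∪→ {G,T}; cost 1
[col 3] DKU: children DK:{G,T}, U:{G} ∩→ {G}; cost 0
[col 3] DKPU: children DKU:{G}, P:{A} ∪→ {A,G}; cost 1
[col 3] HN: children H:{G}, N:{C} ∪→ {C,G}; cost 1
[col 3] DHKNPU: children DKPU:{A,G}, HN:{C,G} ∩→ {G}; cost 0
[col 4] DK: children D:{T}, K:{C} ∪→ {C,T}; cost 1
[col 4] DKU: children DK:{C,T}, U:{G} ∪→ {C,G,T}; cost 1
[col 4] DKPU: children DKU:{C,G,T}, P:{A} ∪→ {A,C,G,T}; cost 1
[col 4] HN: children H:{G}, N:{A} ∪→ {A,G}; cost 1
[col 4] DHKNPU: children DKPU:{A,C,G,T}, HN:{A,G} ∩→ {A,G}; cost 0
[col 5] DK: children D:{C}, K:{G} ∪→ {C,G}; cost 1
[col 5] DKU: children DK:{C,G}, U:{C} ∩→ {C}; cost 0
[col 5] DKPU: children DKU:{C}, P:{G} ∪→ {C,G}; cost 1
[col 5] HN: children H:{G}, N:{C} ∪→ {C,G}; cost 1
[col 5] DHKNPU: children DKPU:{C,G}, HN:{C,G} ∩→ {C,G}; cost 0
[col 6] DK: children D:{C}, K:{A} ∪→ {A,C}; cost 1
[col 6] DKU: children DK:{A,C}, U:{A} ∩→ {A}; cost 0
[col 6] DKPU: children DKU:{A}, P:{G} ∪→ {A,G}; cost 1
[col 6] HN: children H:{G}, N:{G} ∩→ {G}; cost 0
[col 6] DHKNPU: children DKPU:{A,G}, HN:{G} ∩→ {G}; cost 0
per-site changes: [3, 3, 2, 3, 4, 3, 2]; total = 20

20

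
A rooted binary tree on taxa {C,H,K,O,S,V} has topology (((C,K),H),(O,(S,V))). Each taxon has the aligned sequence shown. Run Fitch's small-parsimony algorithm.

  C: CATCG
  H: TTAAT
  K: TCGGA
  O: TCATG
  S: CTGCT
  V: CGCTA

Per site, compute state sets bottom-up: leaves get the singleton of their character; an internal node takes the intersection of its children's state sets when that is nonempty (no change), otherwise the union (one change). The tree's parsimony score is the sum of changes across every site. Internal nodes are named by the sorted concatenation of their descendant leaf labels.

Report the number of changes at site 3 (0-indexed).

4

[col 0] CK: children C:{C}, K:{T} ∪→ {C,T}; cost 1
[col 0] CHK: children CK:{C,T}, H:{T} ∩→ {T}; cost 0
[col 0] SV: children S:{C}, V:{C} ∩→ {C}; cost 0
[col 0] OSV: children O:{T}, SV:{C} ∪→ {C,T}; cost 1
[col 0] CHKOSV: children CHK:{T}, OSV:{C,T} ∩→ {T}; cost 0
[col 1] CK: children C:{A}, K:{C} ∪→ {A,C}; cost 1
[col 1] CHK: children CK:{A,C}, H:{T} ∪→ {A,C,T}; cost 1
[col 1] SV: children S:{T}, V:{G} ∪→ {G,T}; cost 1
[col 1] OSV: children O:{C}, SV:{G,T} ∪→ {C,G,T}; cost 1
[col 1] CHKOSV: children CHK:{A,C,T}, OSV:{C,G,T} ∩→ {C,T}; cost 0
[col 2] CK: children C:{T}, K:{G} ∪→ {G,T}; cost 1
[col 2] CHK: children CK:{G,T}, H:{A} ∪→ {A,G,T}; cost 1
[col 2] SV: children S:{G}, V:{C} ∪→ {C,G}; cost 1
[col 2] OSV: children O:{A}, SV:{C,G} ∪→ {A,C,G}; cost 1
[col 2] CHKOSV: children CHK:{A,G,T}, OSV:{A,C,G} ∩→ {A,G}; cost 0
[col 3] CK: children C:{C}, K:{G} ∪→ {C,G}; cost 1
[col 3] CHK: children CK:{C,G}, H:{A} ∪→ {A,C,G}; cost 1
[col 3] SV: children S:{C}, V:{T} ∪→ {C,T}; cost 1
[col 3] OSV: children O:{T}, SV:{C,T} ∩→ {T}; cost 0
[col 3] CHKOSV: children CHK:{A,C,G}, OSV:{T} ∪→ {A,C,G,T}; cost 1
[col 4] CK: children C:{G}, K:{A} ∪→ {A,G}; cost 1
[col 4] CHK: children CK:{A,G}, H:{T} ∪→ {A,G,T}; cost 1
[col 4] SV: children S:{T}, V:{A} ∪→ {A,T}; cost 1
[col 4] OSV: children O:{G}, SV:{A,T} ∪→ {A,G,T}; cost 1
[col 4] CHKOSV: children CHK:{A,G,T}, OSV:{A,G,T} ∩→ {A,G,T}; cost 0
per-site changes: [2, 4, 4, 4, 4]; total = 18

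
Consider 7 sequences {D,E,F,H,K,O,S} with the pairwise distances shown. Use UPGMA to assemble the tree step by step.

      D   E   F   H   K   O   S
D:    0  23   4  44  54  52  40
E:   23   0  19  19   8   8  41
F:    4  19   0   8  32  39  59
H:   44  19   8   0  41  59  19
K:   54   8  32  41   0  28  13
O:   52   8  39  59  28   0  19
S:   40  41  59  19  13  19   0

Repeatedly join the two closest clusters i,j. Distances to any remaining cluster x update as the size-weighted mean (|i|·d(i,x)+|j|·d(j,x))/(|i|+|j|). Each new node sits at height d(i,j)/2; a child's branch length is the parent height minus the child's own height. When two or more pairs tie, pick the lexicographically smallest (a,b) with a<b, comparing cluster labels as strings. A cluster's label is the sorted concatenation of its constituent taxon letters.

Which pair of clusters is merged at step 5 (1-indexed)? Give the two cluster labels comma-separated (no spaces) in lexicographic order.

EKO,HS

step 1: merge (D,F) at d=4; branch lengths D→2, F→2; new cluster DF
  updated: d(DF,E)=21, d(DF,H)=26, d(DF,K)=43, d(DF,O)=91/2, d(DF,S)=99/2
step 2: merge (E,K) at d=8; branch lengths E→4, K→4; new cluster EK
  updated: d(DF,EK)=32, d(EK,H)=30, d(EK,O)=18, d(EK,S)=27
step 3: merge (EK,O) at d=18; branch lengths EK→5, O→9; new cluster EKO
  updated: d(DF,EKO)=73/2, d(EKO,H)=119/3, d(EKO,S)=73/3
step 4: merge (H,S) at d=19; branch lengths H→19/2, S→19/2; new cluster HS
  updated: d(DF,HS)=151/4, d(EKO,HS)=32
step 5: merge (EKO,HS) at d=32; branch lengths EKO→7, HS→13/2; new cluster EHKOS
  updated: d(DF,EHKOS)=37
step 6: merge (DF,EHKOS) at d=37; branch lengths DF→33/2, EHKOS→5/2; new cluster DEFHKOS
final tree: ((D:2,F:2):33/2,(((E:4,K:4):5,O:9):7,(H:19/2,S:19/2):13/2):5/2)
total length: 155/2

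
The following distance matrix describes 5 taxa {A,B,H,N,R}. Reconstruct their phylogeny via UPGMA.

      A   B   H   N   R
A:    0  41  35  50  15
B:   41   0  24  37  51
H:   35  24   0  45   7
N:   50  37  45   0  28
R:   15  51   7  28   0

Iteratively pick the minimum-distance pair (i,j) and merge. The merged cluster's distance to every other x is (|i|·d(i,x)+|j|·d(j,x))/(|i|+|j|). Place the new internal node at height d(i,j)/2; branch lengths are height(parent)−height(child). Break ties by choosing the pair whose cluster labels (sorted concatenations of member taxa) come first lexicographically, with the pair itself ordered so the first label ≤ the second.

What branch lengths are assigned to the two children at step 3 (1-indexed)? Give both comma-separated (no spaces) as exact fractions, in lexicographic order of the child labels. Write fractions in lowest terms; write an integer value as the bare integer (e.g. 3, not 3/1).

1. join H+R (d=7) ⇒ HR; edges |H|=7/2, |R|=7/2
  updated: d(A,HR)=25, d(B,HR)=75/2, d(HR,N)=73/2
2. join A+HR (d=25) ⇒ AHR; edges |A|=25/2, |HR|=9
  updated: d(AHR,B)=116/3, d(AHR,N)=41
3. join B+N (d=37) ⇒ BN; edges |B|=37/2, |N|=37/2
  updated: d(AHR,BN)=239/6
4. join AHR+BN (d=239/6) ⇒ ABHNR; edges |AHR|=89/12, |BN|=17/12
final tree: ((A:25/2,(H:7/2,R:7/2):9):89/12,(B:37/2,N:37/2):17/12)
total length: 223/3

37/2,37/2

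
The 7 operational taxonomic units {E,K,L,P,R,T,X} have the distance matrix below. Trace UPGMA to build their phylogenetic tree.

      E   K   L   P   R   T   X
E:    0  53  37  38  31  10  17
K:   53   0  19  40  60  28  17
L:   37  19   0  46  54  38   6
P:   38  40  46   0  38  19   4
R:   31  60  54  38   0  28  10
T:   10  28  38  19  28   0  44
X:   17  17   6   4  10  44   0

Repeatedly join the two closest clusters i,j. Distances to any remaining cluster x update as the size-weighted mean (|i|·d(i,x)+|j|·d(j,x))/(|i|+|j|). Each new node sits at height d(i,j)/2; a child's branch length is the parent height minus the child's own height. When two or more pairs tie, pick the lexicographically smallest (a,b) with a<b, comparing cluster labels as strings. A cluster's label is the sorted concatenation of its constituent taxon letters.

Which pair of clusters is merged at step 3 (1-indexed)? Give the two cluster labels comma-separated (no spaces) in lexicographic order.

1. join P+X (d=4) ⇒ PX; edges |P|=2, |X|=2
  updated: d(E,PX)=55/2, d(K,PX)=57/2, d(L,PX)=26, d(PX,R)=24, d(PX,T)=63/2
2. join E+T (d=10) ⇒ ET; edges |E|=5, |T|=5
  updated: d(ET,K)=81/2, d(ET,L)=75/2, d(ET,PX)=59/2, d(ET,R)=59/2
3. join K+L (d=19) ⇒ KL; edges |K|=19/2, |L|=19/2
  updated: d(ET,KL)=39, d(KL,PX)=109/4, d(KL,R)=57
4. join PX+R (d=24) ⇒ PRX; edges |PX|=10, |R|=12
  updated: d(ET,PRX)=59/2, d(KL,PRX)=223/6
5. join ET+PRX (d=59/2) ⇒ EPRTX; edges |ET|=39/4, |PRX|=11/4
  updated: d(EPRTX,KL)=379/10
6. join EPRTX+KL (d=379/10) ⇒ EKLPRTX; edges |EPRTX|=21/5, |KL|=189/20
final tree: (((E:5,T:5):39/4,((P:2,X:2):10,R:12):11/4):21/5,(K:19/2,L:19/2):189/20)
total length: 1623/20

K,L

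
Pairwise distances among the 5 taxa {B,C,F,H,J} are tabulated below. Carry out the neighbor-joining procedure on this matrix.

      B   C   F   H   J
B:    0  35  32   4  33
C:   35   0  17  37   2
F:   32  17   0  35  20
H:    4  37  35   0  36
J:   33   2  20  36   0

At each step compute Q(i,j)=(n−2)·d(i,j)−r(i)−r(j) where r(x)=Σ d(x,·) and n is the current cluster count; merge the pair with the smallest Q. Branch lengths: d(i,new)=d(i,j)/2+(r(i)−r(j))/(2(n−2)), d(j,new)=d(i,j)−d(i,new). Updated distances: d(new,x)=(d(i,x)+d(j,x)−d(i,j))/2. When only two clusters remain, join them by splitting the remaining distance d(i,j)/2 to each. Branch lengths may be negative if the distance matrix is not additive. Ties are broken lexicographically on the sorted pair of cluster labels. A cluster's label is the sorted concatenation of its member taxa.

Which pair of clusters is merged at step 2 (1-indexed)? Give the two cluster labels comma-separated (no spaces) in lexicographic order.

iteration 1: select B,H (d=4, Q=-204); attach at lengths (2/3, 10/3); label the merged cluster BH
  updated: d(BH,C)=34, d(BH,F)=63/2, d(BH,J)=65/2
iteration 2: select BH,F (d=63/2, Q=-207/2); attach at lengths (185/8, 67/8); label the merged cluster BFH
  updated: d(BFH,C)=39/4, d(BFH,J)=21/2
iteration 3: select BFH,C (d=39/4, Q=-89/4); attach at lengths (73/8, 5/8); label the merged cluster BCFH
  updated: d(BCFH,J)=11/8
iteration 4: select BCFH,J (d=11/8); attach at lengths (11/16, 11/16); label the merged cluster BCFHJ
final tree: ((((B:2/3,H:10/3):185/8,F:67/8):73/8,C:5/8):11/16,J:11/16)
total length: 373/8

BH,F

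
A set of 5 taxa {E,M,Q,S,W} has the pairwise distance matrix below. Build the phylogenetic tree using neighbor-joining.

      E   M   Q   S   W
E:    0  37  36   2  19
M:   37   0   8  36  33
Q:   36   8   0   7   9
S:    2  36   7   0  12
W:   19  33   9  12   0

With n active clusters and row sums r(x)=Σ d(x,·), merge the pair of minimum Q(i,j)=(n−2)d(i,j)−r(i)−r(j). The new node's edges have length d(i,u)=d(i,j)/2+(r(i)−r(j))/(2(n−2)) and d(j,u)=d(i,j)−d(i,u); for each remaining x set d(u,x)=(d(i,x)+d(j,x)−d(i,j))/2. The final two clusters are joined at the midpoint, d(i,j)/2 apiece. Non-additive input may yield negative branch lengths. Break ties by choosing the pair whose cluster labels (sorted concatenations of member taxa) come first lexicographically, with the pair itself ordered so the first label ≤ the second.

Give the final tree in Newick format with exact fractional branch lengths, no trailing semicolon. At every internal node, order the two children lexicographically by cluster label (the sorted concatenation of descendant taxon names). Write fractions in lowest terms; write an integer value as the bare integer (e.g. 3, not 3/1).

iteration 1: select M,Q (d=8, Q=-150); attach at lengths (13, -5); label the merged cluster MQ
  updated: d(E,MQ)=65/2, d(MQ,S)=35/2, d(MQ,W)=17
iteration 2: select E,S (d=2, Q=-81); attach at lengths (13/2, -9/2); label the merged cluster ES
  updated: d(ES,MQ)=24, d(ES,W)=29/2
iteration 3: select ES,MQ (d=24, Q=-111/2); attach at lengths (43/4, 53/4); label the merged cluster EMQS
  updated: d(EMQS,W)=15/4
iteration 4: select EMQS,W (d=15/4); attach at lengths (15/8, 15/8); label the merged cluster EMQSW
final tree: (((E:13/2,S:-9/2):43/4,(M:13,Q:-5):53/4):15/8,W:15/8)
total length: 151/4

(((E:13/2,S:-9/2):43/4,(M:13,Q:-5):53/4):15/8,W:15/8)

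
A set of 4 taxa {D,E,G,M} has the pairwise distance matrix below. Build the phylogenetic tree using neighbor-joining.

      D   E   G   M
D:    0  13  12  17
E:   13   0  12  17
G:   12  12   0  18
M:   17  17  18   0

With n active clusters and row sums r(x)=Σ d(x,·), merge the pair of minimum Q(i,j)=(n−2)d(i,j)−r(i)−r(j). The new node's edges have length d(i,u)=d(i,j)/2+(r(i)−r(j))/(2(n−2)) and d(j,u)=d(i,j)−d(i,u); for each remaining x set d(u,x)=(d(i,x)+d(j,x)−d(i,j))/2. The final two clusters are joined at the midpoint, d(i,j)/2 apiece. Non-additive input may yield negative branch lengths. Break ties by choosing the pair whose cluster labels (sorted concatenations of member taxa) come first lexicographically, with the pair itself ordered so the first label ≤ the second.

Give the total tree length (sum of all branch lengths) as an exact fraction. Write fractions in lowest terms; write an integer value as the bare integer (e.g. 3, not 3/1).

1. join D+G (d=12, Q=-60) ⇒ DG; edges |D|=6, |G|=6
  updated: d(DG,E)=13/2, d(DG,M)=23/2
2. join DG+E (d=13/2, Q=-35) ⇒ DEG; edges |DG|=1/2, |E|=6
  updated: d(DEG,M)=11
3. join DEG+M (d=11) ⇒ DEGM; edges |DEG|=11/2, |M|=11/2
final tree: (((D:6,G:6):1/2,E:6):11/2,M:11/2)
total length: 59/2

59/2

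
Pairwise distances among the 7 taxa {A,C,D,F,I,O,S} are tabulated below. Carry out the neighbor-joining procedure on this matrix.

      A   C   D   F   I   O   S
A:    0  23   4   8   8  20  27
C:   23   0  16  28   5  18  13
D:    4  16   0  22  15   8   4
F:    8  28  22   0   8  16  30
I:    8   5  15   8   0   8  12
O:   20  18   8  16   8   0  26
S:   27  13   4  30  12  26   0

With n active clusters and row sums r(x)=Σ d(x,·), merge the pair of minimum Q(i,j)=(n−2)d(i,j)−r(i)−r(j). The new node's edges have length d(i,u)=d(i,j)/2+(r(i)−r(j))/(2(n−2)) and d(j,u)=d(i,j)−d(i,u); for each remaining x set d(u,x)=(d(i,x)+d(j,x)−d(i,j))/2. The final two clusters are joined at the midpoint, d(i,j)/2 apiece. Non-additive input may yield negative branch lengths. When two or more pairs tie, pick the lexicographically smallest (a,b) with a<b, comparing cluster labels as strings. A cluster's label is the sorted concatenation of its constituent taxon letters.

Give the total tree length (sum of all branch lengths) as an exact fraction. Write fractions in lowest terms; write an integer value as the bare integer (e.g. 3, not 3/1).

1299/32

step 1: merge (A,F) at d=8, Q=-162; branch lengths A→9/5, F→31/5; new cluster AF
  updated: d(AF,C)=43/2, d(AF,D)=9, d(AF,I)=4, d(AF,O)=14, d(AF,S)=49/2
step 2: merge (D,S) at d=4, Q=-231/2; branch lengths D→-23/16, S→87/16; new cluster DS
  updated: d(AF,DS)=59/4, d(C,DS)=25/2, d(DS,I)=23/2, d(DS,O)=15
step 3: merge (C,DS) at d=25/2, Q=-293/4; branch lengths C→163/24, DS→137/24; new cluster CDS
  updated: d(AF,CDS)=95/8, d(CDS,I)=2, d(CDS,O)=41/4
step 4: merge (AF,I) at d=4, Q=-287/8; branch lengths AF→191/32, I→-63/32; new cluster AFI
  updated: d(AFI,CDS)=79/16, d(AFI,O)=9
step 5: merge (AFI,CDS) at d=79/16, Q=-387/16; branch lengths AFI→59/32, CDS→99/32; new cluster ACDFIS
  updated: d(ACDFIS,O)=229/32
step 6: merge (ACDFIS,O) at d=229/32; branch lengths ACDFIS→229/64, O→229/64; new cluster ACDFIOS
final tree: ((((A:9/5,F:31/5):191/32,I:-63/32):59/32,(C:163/24,(D:-23/16,S:87/16):137/24):99/32):229/64,O:229/64)
total length: 1299/32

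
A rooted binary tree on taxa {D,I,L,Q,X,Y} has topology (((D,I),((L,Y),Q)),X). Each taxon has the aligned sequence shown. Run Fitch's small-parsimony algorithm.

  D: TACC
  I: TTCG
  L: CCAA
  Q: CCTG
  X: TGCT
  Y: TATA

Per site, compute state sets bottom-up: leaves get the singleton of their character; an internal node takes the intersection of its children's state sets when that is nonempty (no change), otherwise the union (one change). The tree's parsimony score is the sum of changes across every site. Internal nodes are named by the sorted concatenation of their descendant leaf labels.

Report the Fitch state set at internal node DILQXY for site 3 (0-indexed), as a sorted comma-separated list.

G,T

[col 0] DI: children D:{T}, I:{T} ∩→ {T}; cost 0
[col 0] LY: children L:{C}, Y:{T} ∪→ {C,T}; cost 1
[col 0] LQY: children LY:{C,T}, Q:{C} ∩→ {C}; cost 0
[col 0] DILQY: children DI:{T}, LQY:{C} ∪→ {C,T}; cost 1
[col 0] DILQXY: children DILQY:{C,T}, X:{T} ∩→ {T}; cost 0
[col 1] DI: children D:{A}, I:{T} ∪→ {A,T}; cost 1
[col 1] LY: children L:{C}, Y:{A} ∪→ {A,C}; cost 1
[col 1] LQY: children LY:{A,C}, Q:{C} ∩→ {C}; cost 0
[col 1] DILQY: children DI:{A,T}, LQY:{C} ∪→ {A,C,T}; cost 1
[col 1] DILQXY: children DILQY:{A,C,T}, X:{G} ∪→ {A,C,G,T}; cost 1
[col 2] DI: children D:{C}, I:{C} ∩→ {C}; cost 0
[col 2] LY: children L:{A}, Y:{T} ∪→ {A,T}; cost 1
[col 2] LQY: children LY:{A,T}, Q:{T} ∩→ {T}; cost 0
[col 2] DILQY: children DI:{C}, LQY:{T} ∪→ {C,T}; cost 1
[col 2] DILQXY: children DILQY:{C,T}, X:{C} ∩→ {C}; cost 0
[col 3] DI: children D:{C}, I:{G} ∪→ {C,G}; cost 1
[col 3] LY: children L:{A}, Y:{A} ∩→ {A}; cost 0
[col 3] LQY: children LY:{A}, Q:{G} ∪→ {A,G}; cost 1
[col 3] DILQY: children DI:{C,G}, LQY:{A,G} ∩→ {G}; cost 0
[col 3] DILQXY: children DILQY:{G}, X:{T} ∪→ {G,T}; cost 1
per-site changes: [2, 4, 2, 3]; total = 11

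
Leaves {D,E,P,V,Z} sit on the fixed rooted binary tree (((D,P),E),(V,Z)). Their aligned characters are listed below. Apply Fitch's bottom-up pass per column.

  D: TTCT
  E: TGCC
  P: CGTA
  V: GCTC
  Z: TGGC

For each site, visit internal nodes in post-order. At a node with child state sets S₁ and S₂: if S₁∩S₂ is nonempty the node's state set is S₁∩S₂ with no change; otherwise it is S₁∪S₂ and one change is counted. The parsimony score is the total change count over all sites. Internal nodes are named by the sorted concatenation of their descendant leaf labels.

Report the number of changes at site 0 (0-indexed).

2

site 0, node DP: D={T} ∪ P={C} → {C,T} (+1)
site 0, node DEP: DP={C,T} ∩ E={T} → {T} (+0)
site 0, node VZ: V={G} ∪ Z={T} → {G,T} (+1)
site 0, node DEPVZ: DEP={T} ∩ VZ={G,T} → {T} (+0)
site 1, node DP: D={T} ∪ P={G} → {G,T} (+1)
site 1, node DEP: DP={G,T} ∩ E={G} → {G} (+0)
site 1, node VZ: V={C} ∪ Z={G} → {C,G} (+1)
site 1, node DEPVZ: DEP={G} ∩ VZ={C,G} → {G} (+0)
site 2, node DP: D={C} ∪ P={T} → {C,T} (+1)
site 2, node DEP: DP={C,T} ∩ E={C} → {C} (+0)
site 2, node VZ: V={T} ∪ Z={G} → {G,T} (+1)
site 2, node DEPVZ: DEP={C} ∪ VZ={G,T} → {C,G,T} (+1)
site 3, node DP: D={T} ∪ P={A} → {A,T} (+1)
site 3, node DEP: DP={A,T} ∪ E={C} → {A,C,T} (+1)
site 3, node VZ: V={C} ∩ Z={C} → {C} (+0)
site 3, node DEPVZ: DEP={A,C,T} ∩ VZ={C} → {C} (+0)
per-site changes: [2, 2, 3, 2]; total = 9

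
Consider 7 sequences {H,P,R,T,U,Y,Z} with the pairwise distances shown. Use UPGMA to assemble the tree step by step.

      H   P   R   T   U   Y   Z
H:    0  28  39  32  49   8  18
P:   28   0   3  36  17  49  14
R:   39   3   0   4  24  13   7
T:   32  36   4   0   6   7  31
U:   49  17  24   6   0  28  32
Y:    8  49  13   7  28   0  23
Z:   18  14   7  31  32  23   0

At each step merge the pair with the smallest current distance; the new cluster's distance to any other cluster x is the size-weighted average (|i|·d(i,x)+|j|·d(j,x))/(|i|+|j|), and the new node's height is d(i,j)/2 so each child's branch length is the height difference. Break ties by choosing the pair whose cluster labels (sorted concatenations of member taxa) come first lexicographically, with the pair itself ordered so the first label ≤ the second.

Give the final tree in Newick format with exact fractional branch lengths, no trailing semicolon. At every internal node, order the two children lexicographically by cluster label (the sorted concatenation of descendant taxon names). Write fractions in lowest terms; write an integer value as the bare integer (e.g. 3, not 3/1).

iteration 1: select P,R (d=3); attach at lengths (3/2, 3/2); label the merged cluster PR
  updated: d(H,PR)=67/2, d(PR,T)=20, d(PR,U)=41/2, d(PR,Y)=31, d(PR,Z)=21/2
iteration 2: select T,U (d=6); attach at lengths (3, 3); label the merged cluster TU
  updated: d(H,TU)=81/2, d(PR,TU)=81/4, d(TU,Y)=35/2, d(TU,Z)=63/2
iteration 3: select H,Y (d=8); attach at lengths (4, 4); label the merged cluster HY
  updated: d(HY,PR)=129/4, d(HY,TU)=29, d(HY,Z)=41/2
iteration 4: select PR,Z (d=21/2); attach at lengths (15/4, 21/4); label the merged cluster PRZ
  updated: d(HY,PRZ)=85/3, d(PRZ,TU)=24
iteration 5: select PRZ,TU (d=24); attach at lengths (27/4, 9); label the merged cluster PRTUZ
  updated: d(HY,PRTUZ)=143/5
iteration 6: select HY,PRTUZ (d=143/5); attach at lengths (103/10, 23/10); label the merged cluster HPRTUYZ
final tree: ((H:4,Y:4):103/10,(((P:3/2,R:3/2):15/4,Z:21/4):27/4,(T:3,U:3):9):23/10)
total length: 1087/20

((H:4,Y:4):103/10,(((P:3/2,R:3/2):15/4,Z:21/4):27/4,(T:3,U:3):9):23/10)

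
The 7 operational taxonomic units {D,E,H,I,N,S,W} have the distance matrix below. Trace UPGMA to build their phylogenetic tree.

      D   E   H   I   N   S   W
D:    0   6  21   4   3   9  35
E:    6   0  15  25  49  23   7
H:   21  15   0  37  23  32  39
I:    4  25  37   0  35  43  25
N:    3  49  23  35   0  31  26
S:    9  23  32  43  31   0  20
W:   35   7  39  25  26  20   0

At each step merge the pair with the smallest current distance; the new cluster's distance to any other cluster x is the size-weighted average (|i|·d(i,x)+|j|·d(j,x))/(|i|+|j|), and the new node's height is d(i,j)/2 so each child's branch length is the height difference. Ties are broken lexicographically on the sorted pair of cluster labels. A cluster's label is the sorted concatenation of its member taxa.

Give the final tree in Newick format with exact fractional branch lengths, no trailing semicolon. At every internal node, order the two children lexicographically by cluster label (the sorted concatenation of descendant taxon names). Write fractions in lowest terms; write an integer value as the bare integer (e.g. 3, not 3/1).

((((D:3/2,N:3/2):33/4,I:39/4):15/4,H:27/2):11/24,((E:7/2,W:7/2):29/4,S:43/4):77/24)

iteration 1: select D,N (d=3); attach at lengths (3/2, 3/2); label the merged cluster DN
  updated: d(DN,E)=55/2, d(DN,H)=22, d(DN,I)=39/2, d(DN,S)=20, d(DN,W)=61/2
iteration 2: select E,W (d=7); attach at lengths (7/2, 7/2); label the merged cluster EW
  updated: d(DN,EW)=29, d(EW,H)=27, d(EW,I)=25, d(EW,S)=43/2
iteration 3: select DN,I (d=39/2); attach at lengths (33/4, 39/4); label the merged cluster DIN
  updated: d(DIN,EW)=83/3, d(DIN,H)=27, d(DIN,S)=83/3
iteration 4: select EW,S (d=43/2); attach at lengths (29/4, 43/4); label the merged cluster ESW
  updated: d(DIN,ESW)=83/3, d(ESW,H)=86/3
iteration 5: select DIN,H (d=27); attach at lengths (15/4, 27/2); label the merged cluster DHIN
  updated: d(DHIN,ESW)=335/12
iteration 6: select DHIN,ESW (d=335/12); attach at lengths (11/24, 77/24); label the merged cluster DEHINSW
final tree: ((((D:3/2,N:3/2):33/4,I:39/4):15/4,H:27/2):11/24,((E:7/2,W:7/2):29/4,S:43/4):77/24)
total length: 803/12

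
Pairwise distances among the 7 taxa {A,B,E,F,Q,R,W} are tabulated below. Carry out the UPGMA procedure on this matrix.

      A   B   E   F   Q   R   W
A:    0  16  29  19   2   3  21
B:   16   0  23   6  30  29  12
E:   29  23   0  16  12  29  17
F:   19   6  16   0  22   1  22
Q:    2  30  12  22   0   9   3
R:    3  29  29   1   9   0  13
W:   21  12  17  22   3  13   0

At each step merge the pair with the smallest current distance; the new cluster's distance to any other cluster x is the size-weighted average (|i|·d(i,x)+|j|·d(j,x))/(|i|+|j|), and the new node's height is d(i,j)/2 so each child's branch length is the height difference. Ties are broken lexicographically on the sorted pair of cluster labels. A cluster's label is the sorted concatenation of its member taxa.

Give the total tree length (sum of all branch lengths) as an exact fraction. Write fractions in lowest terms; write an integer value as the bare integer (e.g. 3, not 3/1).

677/15

1. join F+R (d=1) ⇒ FR; edges |F|=1/2, |R|=1/2
  updated: d(A,FR)=11, d(B,FR)=35/2, d(E,FR)=45/2, d(FR,Q)=31/2, d(FR,W)=35/2
2. join A+Q (d=2) ⇒ AQ; edges |A|=1, |Q|=1
  updated: d(AQ,B)=23, d(AQ,E)=41/2, d(AQ,FR)=53/4, d(AQ,W)=12
3. join AQ+W (d=12) ⇒ AQW; edges |AQ|=5, |W|=6
  updated: d(AQW,B)=58/3, d(AQW,E)=58/3, d(AQW,FR)=44/3
4. join AQW+FR (d=44/3) ⇒ AFQRW; edges |AQW|=4/3, |FR|=41/6
  updated: d(AFQRW,B)=93/5, d(AFQRW,E)=103/5
5. join AFQRW+B (d=93/5) ⇒ ABFQRW; edges |AFQRW|=59/30, |B|=93/10
  updated: d(ABFQRW,E)=21
6. join ABFQRW+E (d=21) ⇒ ABEFQRW; edges |ABFQRW|=6/5, |E|=21/2
final tree: (((((A:1,Q:1):5,W:6):4/3,(F:1/2,R:1/2):41/6):59/30,B:93/10):6/5,E:21/2)
total length: 677/15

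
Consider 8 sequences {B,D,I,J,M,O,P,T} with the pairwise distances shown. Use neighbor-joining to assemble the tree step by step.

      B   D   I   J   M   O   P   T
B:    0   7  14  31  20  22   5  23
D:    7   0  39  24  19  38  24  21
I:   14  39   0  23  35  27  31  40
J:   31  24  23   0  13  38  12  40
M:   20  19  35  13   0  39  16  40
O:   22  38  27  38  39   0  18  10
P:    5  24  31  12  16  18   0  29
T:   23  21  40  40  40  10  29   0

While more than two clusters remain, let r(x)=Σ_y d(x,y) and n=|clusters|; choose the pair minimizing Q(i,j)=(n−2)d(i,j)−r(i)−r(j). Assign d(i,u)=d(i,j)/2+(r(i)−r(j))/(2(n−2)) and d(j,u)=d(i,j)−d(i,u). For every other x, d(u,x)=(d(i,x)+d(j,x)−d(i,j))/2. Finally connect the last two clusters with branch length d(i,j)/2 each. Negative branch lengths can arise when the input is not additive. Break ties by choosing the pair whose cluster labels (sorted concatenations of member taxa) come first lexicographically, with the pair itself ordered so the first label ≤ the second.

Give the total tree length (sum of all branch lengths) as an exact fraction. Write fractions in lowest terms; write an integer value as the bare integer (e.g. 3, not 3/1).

1. join O+T (d=10, Q=-335) ⇒ OT; edges |O|=49/12, |T|=71/12
  updated: d(B,OT)=35/2, d(D,OT)=49/2, d(I,OT)=57/2, d(J,OT)=34, d(M,OT)=69/2, d(OT,P)=37/2
2. join J+M (d=13, Q=-419/2) ⇒ JM; edges |J|=129/20, |M|=131/20
  updated: d(B,JM)=19, d(D,JM)=15, d(I,JM)=45/2, d(JM,OT)=111/4, d(JM,P)=15/2
3. join JM+P (d=15/2, Q=-591/4) ⇒ JMP; edges |JM|=143/32, |P|=97/32
  updated: d(B,JMP)=33/4, d(D,JMP)=63/4, d(I,JMP)=23, d(JMP,OT)=155/8
4. join B+D (d=7, Q=-112) ⇒ BD; edges |B|=-37/12, |D|=121/12
  updated: d(BD,I)=23, d(BD,JMP)=17/2, d(BD,OT)=35/2
5. join BD+JMP (d=17/2, Q=-663/8) ⇒ BDJMP; edges |BD|=121/32, |JMP|=151/32
  updated: d(BDJMP,I)=75/4, d(BDJMP,OT)=227/16
6. join BDJMP+I (d=75/4, Q=-983/16) ⇒ BDIJMP; edges |BDJMP|=71/32, |I|=529/32
  updated: d(BDIJMP,OT)=383/32
7. join BDIJMP+OT (d=383/32) ⇒ BDIJMOPT; edges |BDIJMP|=383/64, |OT|=383/64
final tree: ((((B:-37/12,D:121/12):121/32,((J:129/20,M:131/20):143/32,P:97/32):151/32):71/32,I:529/32):383/64,(O:49/12,T:71/12):383/64)
total length: 2455/32

2455/32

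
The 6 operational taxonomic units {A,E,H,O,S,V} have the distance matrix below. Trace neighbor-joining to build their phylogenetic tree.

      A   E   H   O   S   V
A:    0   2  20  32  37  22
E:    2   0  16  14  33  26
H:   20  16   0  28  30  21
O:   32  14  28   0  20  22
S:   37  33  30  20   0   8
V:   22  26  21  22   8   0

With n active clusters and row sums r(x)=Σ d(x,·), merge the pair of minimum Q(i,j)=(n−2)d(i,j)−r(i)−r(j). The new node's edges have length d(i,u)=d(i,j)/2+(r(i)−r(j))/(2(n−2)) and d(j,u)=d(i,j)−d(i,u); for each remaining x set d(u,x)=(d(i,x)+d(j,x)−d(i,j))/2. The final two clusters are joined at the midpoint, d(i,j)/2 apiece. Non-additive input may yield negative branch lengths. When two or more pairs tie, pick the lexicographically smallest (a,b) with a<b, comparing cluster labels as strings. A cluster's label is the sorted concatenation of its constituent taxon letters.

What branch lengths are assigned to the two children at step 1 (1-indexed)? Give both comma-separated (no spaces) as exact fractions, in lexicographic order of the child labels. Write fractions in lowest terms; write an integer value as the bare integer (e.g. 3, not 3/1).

15/4,-7/4

1. join A+E (d=2, Q=-196) ⇒ AE; edges |A|=15/4, |E|=-7/4
  updated: d(AE,H)=17, d(AE,O)=22, d(AE,S)=34, d(AE,V)=23
2. join S+V (d=8, Q=-142) ⇒ SV; edges |S|=7, |V|=1
  updated: d(AE,SV)=49/2, d(H,SV)=43/2, d(O,SV)=17
3. join AE+H (d=17, Q=-96) ⇒ AEH; edges |AE|=31/4, |H|=37/4
  updated: d(AEH,O)=33/2, d(AEH,SV)=29/2
4. join AEH+O (d=33/2, Q=-48) ⇒ AEHO; edges |AEH|=7, |O|=19/2
  updated: d(AEHO,SV)=15/2
5. join AEHO+SV (d=15/2) ⇒ AEHOSV; edges |AEHO|=15/4, |SV|=15/4
final tree: ((((A:15/4,E:-7/4):31/4,H:37/4):7,O:19/2):15/4,(S:7,V:1):15/4)
total length: 51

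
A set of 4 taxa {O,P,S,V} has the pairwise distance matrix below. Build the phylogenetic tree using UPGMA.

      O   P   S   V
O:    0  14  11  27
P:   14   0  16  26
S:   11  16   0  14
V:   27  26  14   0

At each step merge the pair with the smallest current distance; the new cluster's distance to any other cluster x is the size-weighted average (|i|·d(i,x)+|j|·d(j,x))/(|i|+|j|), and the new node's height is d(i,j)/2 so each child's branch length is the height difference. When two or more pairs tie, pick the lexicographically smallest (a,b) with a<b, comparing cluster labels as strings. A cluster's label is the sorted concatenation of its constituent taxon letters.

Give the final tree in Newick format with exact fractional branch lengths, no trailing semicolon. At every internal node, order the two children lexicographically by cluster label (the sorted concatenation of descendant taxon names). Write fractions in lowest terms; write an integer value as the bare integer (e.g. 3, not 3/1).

(((O:11/2,S:11/2):2,P:15/2):11/3,V:67/6)

iteration 1: select O,S (d=11); attach at lengths (11/2, 11/2); label the merged cluster OS
  updated: d(OS,P)=15, d(OS,V)=41/2
iteration 2: select OS,P (d=15); attach at lengths (2, 15/2); label the merged cluster OPS
  updated: d(OPS,V)=67/3
iteration 3: select OPS,V (d=67/3); attach at lengths (11/3, 67/6); label the merged cluster OPSV
final tree: (((O:11/2,S:11/2):2,P:15/2):11/3,V:67/6)
total length: 106/3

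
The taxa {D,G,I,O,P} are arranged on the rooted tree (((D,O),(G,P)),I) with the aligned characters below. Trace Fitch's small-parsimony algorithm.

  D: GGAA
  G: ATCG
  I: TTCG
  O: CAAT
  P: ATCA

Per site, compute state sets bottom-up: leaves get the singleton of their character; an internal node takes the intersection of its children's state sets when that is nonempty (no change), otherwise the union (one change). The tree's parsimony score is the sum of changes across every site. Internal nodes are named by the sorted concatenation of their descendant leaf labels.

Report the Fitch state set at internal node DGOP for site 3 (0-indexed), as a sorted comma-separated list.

A

[col 0] DO: children D:{G}, O:{C} ∪→ {C,G}; cost 1
[col 0] GP: children G:{A}, P:{A} ∩→ {A}; cost 0
[col 0] DGOP: children DO:{C,G}, GP:{A} ∪→ {A,C,G}; cost 1
[col 0] DGIOP: children DGOP:{A,C,G}, I:{T} ∪→ {A,C,G,T}; cost 1
[col 1] DO: children D:{G}, O:{A} ∪→ {A,G}; cost 1
[col 1] GP: children G:{T}, P:{T} ∩→ {T}; cost 0
[col 1] DGOP: children DO:{A,G}, GP:{T} ∪→ {A,G,T}; cost 1
[col 1] DGIOP: children DGOP:{A,G,T}, I:{T} ∩→ {T}; cost 0
[col 2] DO: children D:{A}, O:{A} ∩→ {A}; cost 0
[col 2] GP: children G:{C}, P:{C} ∩→ {C}; cost 0
[col 2] DGOP: children DO:{A}, GP:{C} ∪→ {A,C}; cost 1
[col 2] DGIOP: children DGOP:{A,C}, I:{C} ∩→ {C}; cost 0
[col 3] DO: children D:{A}, O:{T} ∪→ {A,T}; cost 1
[col 3] GP: children G:{G}, P:{A} ∪→ {A,G}; cost 1
[col 3] DGOP: children DO:{A,T}, GP:{A,G} ∩→ {A}; cost 0
[col 3] DGIOP: children DGOP:{A}, I:{G} ∪→ {A,G}; cost 1
per-site changes: [3, 2, 1, 3]; total = 9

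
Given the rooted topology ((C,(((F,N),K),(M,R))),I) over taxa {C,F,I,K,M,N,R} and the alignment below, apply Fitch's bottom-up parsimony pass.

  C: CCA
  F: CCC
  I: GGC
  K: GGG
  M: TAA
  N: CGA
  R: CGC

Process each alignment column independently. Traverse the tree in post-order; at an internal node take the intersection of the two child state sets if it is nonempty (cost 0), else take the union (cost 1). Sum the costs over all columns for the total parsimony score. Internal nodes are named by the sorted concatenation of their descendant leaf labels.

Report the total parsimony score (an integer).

10

[col 0] FN: children F:{C}, N:{C} ∩→ {C}; cost 0
[col 0] FKN: children FN:{C}, K:{G} ∪→ {C,G}; cost 1
[col 0] MR: children M:{T}, R:{C} ∪→ {C,T}; cost 1
[col 0] FKMNR: children FKN:{C,G}, MR:{C,T} ∩→ {C}; cost 0
[col 0] CFKMNR: children C:{C}, FKMNR:{C} ∩→ {C}; cost 0
[col 0] CFIKMNR: children CFKMNR:{C}, I:{G} ∪→ {C,G}; cost 1
[col 1] FN: children F:{C}, N:{G} ∪→ {C,G}; cost 1
[col 1] FKN: children FN:{C,G}, K:{G} ∩→ {G}; cost 0
[col 1] MR: children M:{A}, R:{G} ∪→ {A,G}; cost 1
[col 1] FKMNR: children FKN:{G}, MR:{A,G} ∩→ {G}; cost 0
[col 1] CFKMNR: children C:{C}, FKMNR:{G} ∪→ {C,G}; cost 1
[col 1] CFIKMNR: children CFKMNR:{C,G}, I:{G} ∩→ {G}; cost 0
[col 2] FN: children F:{C}, N:{A} ∪→ {A,C}; cost 1
[col 2] FKN: children FN:{A,C}, K:{G} ∪→ {A,C,G}; cost 1
[col 2] MR: children M:{A}, R:{C} ∪→ {A,C}; cost 1
[col 2] FKMNR: children FKN:{A,C,G}, MR:{A,C} ∩→ {A,C}; cost 0
[col 2] CFKMNR: children C:{A}, FKMNR:{A,C} ∩→ {A}; cost 0
[col 2] CFIKMNR: children CFKMNR:{A}, I:{C} ∪→ {A,C}; cost 1
per-site changes: [3, 3, 4]; total = 10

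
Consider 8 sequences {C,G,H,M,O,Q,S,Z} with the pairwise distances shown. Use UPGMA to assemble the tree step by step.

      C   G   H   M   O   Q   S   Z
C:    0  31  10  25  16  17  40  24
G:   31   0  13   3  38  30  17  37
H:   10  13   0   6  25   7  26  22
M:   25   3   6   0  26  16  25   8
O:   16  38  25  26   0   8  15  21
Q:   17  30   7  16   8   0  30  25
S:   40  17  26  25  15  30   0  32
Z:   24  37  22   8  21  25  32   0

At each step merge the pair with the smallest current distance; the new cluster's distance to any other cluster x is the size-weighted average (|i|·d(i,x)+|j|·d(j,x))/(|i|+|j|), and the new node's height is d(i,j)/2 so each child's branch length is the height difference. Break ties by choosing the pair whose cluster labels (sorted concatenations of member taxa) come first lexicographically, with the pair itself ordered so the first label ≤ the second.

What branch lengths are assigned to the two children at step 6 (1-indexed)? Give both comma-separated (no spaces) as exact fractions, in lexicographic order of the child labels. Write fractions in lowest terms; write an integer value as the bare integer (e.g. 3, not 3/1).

91/60,58/5

1. join G+M (d=3) ⇒ GM; edges |G|=3/2, |M|=3/2
  updated: d(C,GM)=28, d(GM,H)=19/2, d(GM,O)=32, d(GM,Q)=23, d(GM,S)=21, d(GM,Z)=45/2
2. join H+Q (d=7) ⇒ HQ; edges |H|=7/2, |Q|=7/2
  updated: d(C,HQ)=27/2, d(GM,HQ)=65/4, d(HQ,O)=33/2, d(HQ,S)=28, d(HQ,Z)=47/2
3. join C+HQ (d=27/2) ⇒ CHQ; edges |C|=27/4, |HQ|=13/4
  updated: d(CHQ,GM)=121/6, d(CHQ,O)=49/3, d(CHQ,S)=32, d(CHQ,Z)=71/3
4. join O+S (d=15) ⇒ OS; edges |O|=15/2, |S|=15/2
  updated: d(CHQ,OS)=145/6, d(GM,OS)=53/2, d(OS,Z)=53/2
5. join CHQ+GM (d=121/6) ⇒ CGHMQ; edges |CHQ|=10/3, |GM|=103/12
  updated: d(CGHMQ,OS)=251/10, d(CGHMQ,Z)=116/5
6. join CGHMQ+Z (d=116/5) ⇒ CGHMQZ; edges |CGHMQ|=91/60, |Z|=58/5
  updated: d(CGHMQZ,OS)=76/3
7. join CGHMQZ+OS (d=76/3) ⇒ CGHMOQSZ; edges |CGHMQZ|=16/15, |OS|=31/6
final tree: ((((C:27/4,(H:7/2,Q:7/2):13/4):10/3,(G:3/2,M:3/2):103/12):91/60,Z:58/5):16/15,(O:15/2,S:15/2):31/6)
total length: 994/15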